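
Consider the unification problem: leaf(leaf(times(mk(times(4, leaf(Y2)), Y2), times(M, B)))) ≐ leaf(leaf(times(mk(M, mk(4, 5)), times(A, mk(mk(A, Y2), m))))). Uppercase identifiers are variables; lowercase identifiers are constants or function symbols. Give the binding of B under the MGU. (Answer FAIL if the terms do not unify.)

Decompose leaf/1: leaf(times(mk(times(4, leaf(Y2)), Y2), times(M, B))) ≐ leaf(times(mk(M, mk(4, 5)), times(A, mk(mk(A, Y2), m)))).
Decompose leaf/1: times(mk(times(4, leaf(Y2)), Y2), times(M, B)) ≐ times(mk(M, mk(4, 5)), times(A, mk(mk(A, Y2), m))).
Decompose times/2: mk(times(4, leaf(Y2)), Y2) ≐ mk(M, mk(4, 5)),  times(M, B) ≐ times(A, mk(mk(A, Y2), m)).
Decompose mk/2: times(4, leaf(Y2)) ≐ M,  Y2 ≐ mk(4, 5).
Bind M := times(4, leaf(Y2)); substituting into the one remaining equation that mentions M gives: times(times(4, leaf(Y2)), B) ≐ times(A, mk(mk(A, Y2), m)).
Bind Y2 := mk(4, 5); substituting into the remaining equation gives: times(times(4, leaf(mk(4, 5))), B) ≐ times(A, mk(mk(A, mk(4, 5)), m)). Substituting into the earlier binding gives M := times(4, leaf(mk(4, 5))).
Decompose times/2: times(4, leaf(mk(4, 5))) ≐ A,  B ≐ mk(mk(A, mk(4, 5)), m).
Bind A := times(4, leaf(mk(4, 5))); substituting into the remaining equation gives: B ≐ mk(mk(times(4, leaf(mk(4, 5))), mk(4, 5)), m).
Bind B := mk(mk(times(4, leaf(mk(4, 5))), mk(4, 5)), m).
MGU = { M := times(4, leaf(mk(4, 5))), Y2 := mk(4, 5), A := times(4, leaf(mk(4, 5))), B := mk(mk(times(4, leaf(mk(4, 5))), mk(4, 5)), m) }, so B := mk(mk(times(4, leaf(mk(4, 5))), mk(4, 5)), m).

mk(mk(times(4, leaf(mk(4, 5))), mk(4, 5)), m)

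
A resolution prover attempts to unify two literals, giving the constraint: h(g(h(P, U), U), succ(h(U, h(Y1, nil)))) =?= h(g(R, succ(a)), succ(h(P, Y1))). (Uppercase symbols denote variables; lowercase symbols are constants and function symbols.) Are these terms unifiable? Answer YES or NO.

Decompose h/2: g(h(P, U), U) =?= g(R, succ(a)),  succ(h(U, h(Y1, nil))) =?= succ(h(P, Y1)).
Decompose g/2: h(P, U) =?= R,  U =?= succ(a).
Bind R := h(P, U); no other remaining equation mentions R.
Bind U := succ(a); substituting into the remaining equation gives: succ(h(succ(a), h(Y1, nil))) =?= succ(h(P, Y1)). Substituting into the earlier binding gives R := h(P, succ(a)).
Decompose succ/1: h(succ(a), h(Y1, nil)) =?= h(P, Y1).
Decompose h/2: succ(a) =?= P,  h(Y1, nil) =?= Y1.
Bind P := succ(a); no other remaining equation mentions P. Substituting into the earlier binding gives R := h(succ(a), succ(a)).
Occurs check fails: Y1 occurs in h(Y1, nil); the equation Y1 =?= h(Y1, nil) has no finite solution.

NO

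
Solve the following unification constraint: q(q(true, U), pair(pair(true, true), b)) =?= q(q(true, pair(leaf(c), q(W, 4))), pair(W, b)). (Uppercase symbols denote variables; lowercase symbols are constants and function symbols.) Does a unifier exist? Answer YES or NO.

Decompose q/2: q(true, U) =?= q(true, pair(leaf(c), q(W, 4))),  pair(pair(true, true), b) =?= pair(W, b).
Decompose q/2: true =?= true,  U =?= pair(leaf(c), q(W, 4)).
Delete trivial equation true =?= true.
Bind U := pair(leaf(c), q(W, 4)); no other remaining equation mentions U.
Decompose pair/2: pair(true, true) =?= W,  b =?= b.
Bind W := pair(true, true); no other remaining equation mentions W. Substituting into the earlier binding gives U := pair(leaf(c), q(pair(true, true), 4)).
Delete trivial equation b =?= b.
No equations remain and no clash or occurs-check failure arose, so a unifier exists.

YES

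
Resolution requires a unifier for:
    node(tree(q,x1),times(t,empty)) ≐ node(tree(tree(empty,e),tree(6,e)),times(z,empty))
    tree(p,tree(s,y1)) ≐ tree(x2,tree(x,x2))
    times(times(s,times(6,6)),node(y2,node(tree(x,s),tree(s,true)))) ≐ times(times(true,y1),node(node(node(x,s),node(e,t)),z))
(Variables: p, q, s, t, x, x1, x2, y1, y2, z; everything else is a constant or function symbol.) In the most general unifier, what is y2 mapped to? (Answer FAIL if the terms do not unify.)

node(node(true,true),node(e,node(tree(true,true),tree(true,true))))

Decompose node/2: tree(q,x1) ≐ tree(tree(empty,e),tree(6,e)),  times(t,empty) ≐ times(z,empty).
Decompose tree/2: q ≐ tree(empty,e),  x1 ≐ tree(6,e).
Bind q := tree(empty,e); no other remaining equation mentions q.
Bind x1 := tree(6,e); no other remaining equation mentions x1.
Decompose times/2: t ≐ z,  empty ≐ empty.
Bind t := z; substituting into the one remaining equation that mentions t gives: times(times(s,times(6,6)),node(y2,node(tree(x,s),tree(s,true)))) ≐ times(times(true,y1),node(node(node(x,s),node(e,z)),z)).
Delete trivial equation empty ≐ empty.
Decompose tree/2: p ≐ x2,  tree(s,y1) ≐ tree(x,x2).
Bind p := x2; no other remaining equation mentions p.
Decompose tree/2: s ≐ x,  y1 ≐ x2.
Bind s := x; substituting into the one remaining equation that mentions s gives: times(times(x,times(6,6)),node(y2,node(tree(x,x),tree(x,true)))) ≐ times(times(true,y1),node(node(node(x,x),node(e,z)),z)).
Bind y1 := x2; substituting into the remaining equation gives: times(times(x,times(6,6)),node(y2,node(tree(x,x),tree(x,true)))) ≐ times(times(true,x2),node(node(node(x,x),node(e,z)),z)).
Decompose times/2: times(x,times(6,6)) ≐ times(true,x2),  node(y2,node(tree(x,x),tree(x,true))) ≐ node(node(node(x,x),node(e,z)),z).
Decompose times/2: x ≐ true,  times(6,6) ≐ x2.
Bind x := true; substituting into the one remaining equation that mentions x gives: node(y2,node(tree(true,true),tree(true,true))) ≐ node(node(node(true,true),node(e,z)),z). Substituting into the earlier binding gives s := true.
Bind x2 := times(6,6); no other remaining equation mentions x2. Substituting into the earlier bindings gives p := times(6,6), y1 := times(6,6).
Decompose node/2: y2 ≐ node(node(true,true),node(e,z)),  node(tree(true,true),tree(true,true)) ≐ z.
Bind y2 := node(node(true,true),node(e,z)); no other remaining equation mentions y2.
Bind z := node(tree(true,true),tree(true,true)). Substituting into the earlier bindings gives t := node(tree(true,true),tree(true,true)), y2 := node(node(true,true),node(e,node(tree(true,true),tree(true,true)))).
MGU = { q ↦ tree(empty,e), x1 ↦ tree(6,e), t ↦ node(tree(true,true),tree(true,true)), p ↦ times(6,6), s ↦ true, y1 ↦ times(6,6), x ↦ true, x2 ↦ times(6,6), y2 ↦ node(node(true,true),node(e,node(tree(true,true),tree(true,true)))), z ↦ node(tree(true,true),tree(true,true)) }, so y2 ↦ node(node(true,true),node(e,node(tree(true,true),tree(true,true)))).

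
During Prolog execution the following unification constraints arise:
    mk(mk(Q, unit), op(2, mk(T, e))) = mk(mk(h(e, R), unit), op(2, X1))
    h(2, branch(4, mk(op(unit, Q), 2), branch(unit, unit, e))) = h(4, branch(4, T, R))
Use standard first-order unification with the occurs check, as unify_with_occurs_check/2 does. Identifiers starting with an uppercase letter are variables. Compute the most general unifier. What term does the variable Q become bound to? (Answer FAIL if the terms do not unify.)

FAIL

Decompose mk/2: mk(Q, unit) = mk(h(e, R), unit),  op(2, mk(T, e)) = op(2, X1).
Decompose mk/2: Q = h(e, R),  unit = unit.
Bind Q := h(e, R); substituting into the one remaining equation that mentions Q gives: h(2, branch(4, mk(op(unit, h(e, R)), 2), branch(unit, unit, e))) = h(4, branch(4, T, R)).
Delete trivial equation unit = unit.
Decompose op/2: 2 = 2,  mk(T, e) = X1.
Delete trivial equation 2 = 2.
Bind X1 := mk(T, e); no other remaining equation mentions X1.
Decompose h/2: 2 = 4,  branch(4, mk(op(unit, h(e, R)), 2), branch(unit, unit, e)) = branch(4, T, R).
Clash: constants 2 and 4 differ; no unifier exists.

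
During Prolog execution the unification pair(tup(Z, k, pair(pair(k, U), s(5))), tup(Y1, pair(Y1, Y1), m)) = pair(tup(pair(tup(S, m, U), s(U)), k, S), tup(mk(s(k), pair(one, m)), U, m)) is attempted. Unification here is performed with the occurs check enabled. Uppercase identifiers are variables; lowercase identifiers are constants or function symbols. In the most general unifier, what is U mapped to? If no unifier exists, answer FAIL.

Decompose pair/2: tup(Z, k, pair(pair(k, U), s(5))) = tup(pair(tup(S, m, U), s(U)), k, S),  tup(Y1, pair(Y1, Y1), m) = tup(mk(s(k), pair(one, m)), U, m).
Decompose tup/3: Z = pair(tup(S, m, U), s(U)),  k = k,  pair(pair(k, U), s(5)) = S.
Bind Z := pair(tup(S, m, U), s(U)); no other remaining equation mentions Z.
Delete trivial equation k = k.
Bind S := pair(pair(k, U), s(5)); no other remaining equation mentions S. Substituting into the earlier binding gives Z := pair(tup(pair(pair(k, U), s(5)), m, U), s(U)).
Decompose tup/3: Y1 = mk(s(k), pair(one, m)),  pair(Y1, Y1) = U,  m = m.
Bind Y1 := mk(s(k), pair(one, m)); substituting into the one remaining equation that mentions Y1 gives: pair(mk(s(k), pair(one, m)), mk(s(k), pair(one, m))) = U.
Bind U := pair(mk(s(k), pair(one, m)), mk(s(k), pair(one, m))); no other remaining equation mentions U. Substituting into the earlier bindings gives Z := pair(tup(pair(pair(k, pair(mk(s(k), pair(one, m)), mk(s(k), pair(one, m)))), s(5)), m, pair(mk(s(k), pair(one, m)), mk(s(k), pair(one, m)))), s(pair(mk(s(k), pair(one, m)), mk(s(k), pair(one, m))))), S := pair(pair(k, pair(mk(s(k), pair(one, m)), mk(s(k), pair(one, m)))), s(5)).
Delete trivial equation m = m.
MGU = { Z ↦ pair(tup(pair(pair(k, pair(mk(s(k), pair(one, m)), mk(s(k), pair(one, m)))), s(5)), m, pair(mk(s(k), pair(one, m)), mk(s(k), pair(one, m)))), s(pair(mk(s(k), pair(one, m)), mk(s(k), pair(one, m))))), S ↦ pair(pair(k, pair(mk(s(k), pair(one, m)), mk(s(k), pair(one, m)))), s(5)), Y1 ↦ mk(s(k), pair(one, m)), U ↦ pair(mk(s(k), pair(one, m)), mk(s(k), pair(one, m))) }, so U ↦ pair(mk(s(k), pair(one, m)), mk(s(k), pair(one, m))).

pair(mk(s(k), pair(one, m)), mk(s(k), pair(one, m)))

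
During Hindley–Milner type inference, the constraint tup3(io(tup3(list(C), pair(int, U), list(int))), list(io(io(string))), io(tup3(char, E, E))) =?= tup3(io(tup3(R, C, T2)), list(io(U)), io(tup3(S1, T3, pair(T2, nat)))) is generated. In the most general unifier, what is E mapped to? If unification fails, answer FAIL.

Decompose tup3/3: io(tup3(list(C), pair(int, U), list(int))) =?= io(tup3(R, C, T2)),  list(io(io(string))) =?= list(io(U)),  io(tup3(char, E, E)) =?= io(tup3(S1, T3, pair(T2, nat))).
Decompose io/1: tup3(list(C), pair(int, U), list(int)) =?= tup3(R, C, T2).
Decompose tup3/3: list(C) =?= R,  pair(int, U) =?= C,  list(int) =?= T2.
Bind R := list(C); no other remaining equation mentions R.
Bind C := pair(int, U); no other remaining equation mentions C. Substituting into the earlier binding gives R := list(pair(int, U)).
Bind T2 := list(int); substituting into the one remaining equation that mentions T2 gives: io(tup3(char, E, E)) =?= io(tup3(S1, T3, pair(list(int), nat))).
Decompose list/1: io(io(string)) =?= io(U).
Decompose io/1: io(string) =?= U.
Bind U := io(string); no other remaining equation mentions U. Substituting into the earlier bindings gives R := list(pair(int, io(string))), C := pair(int, io(string)).
Decompose io/1: tup3(char, E, E) =?= tup3(S1, T3, pair(list(int), nat)).
Decompose tup3/3: char =?= S1,  E =?= T3,  E =?= pair(list(int), nat).
Bind S1 := char; no other remaining equation mentions S1.
Bind E := T3; substituting into the remaining equation gives: T3 =?= pair(list(int), nat).
Bind T3 := pair(list(int), nat). Substituting into the earlier binding gives E := pair(list(int), nat).
MGU = { R -> list(pair(int, io(string))), C -> pair(int, io(string)), T2 -> list(int), U -> io(string), S1 -> char, E -> pair(list(int), nat), T3 -> pair(list(int), nat) }, so E -> pair(list(int), nat).

pair(list(int), nat)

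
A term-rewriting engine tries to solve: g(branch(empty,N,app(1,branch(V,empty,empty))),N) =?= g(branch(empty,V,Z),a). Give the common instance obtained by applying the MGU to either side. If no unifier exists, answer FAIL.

g(branch(empty,a,app(1,branch(a,empty,empty))),a)

Decompose g/2: branch(empty,N,app(1,branch(V,empty,empty))) =?= branch(empty,V,Z),  N =?= a.
Decompose branch/3: empty =?= empty,  N =?= V,  app(1,branch(V,empty,empty)) =?= Z.
Delete trivial equation empty =?= empty.
Bind N := V; substituting into the one remaining equation that mentions N gives: V =?= a.
Bind Z := app(1,branch(V,empty,empty)); no other remaining equation mentions Z.
Bind V := a. Substituting into the earlier bindings gives N := a, Z := app(1,branch(a,empty,empty)).
Applying the MGU to either side gives g(branch(empty,a,app(1,branch(a,empty,empty))),a).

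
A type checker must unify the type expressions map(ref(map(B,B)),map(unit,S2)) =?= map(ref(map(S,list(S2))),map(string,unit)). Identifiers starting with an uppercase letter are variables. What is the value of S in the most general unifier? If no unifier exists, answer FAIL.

FAIL

Decompose map/2: ref(map(B,B)) =?= ref(map(S,list(S2))),  map(unit,S2) =?= map(string,unit).
Decompose ref/1: map(B,B) =?= map(S,list(S2)).
Decompose map/2: B =?= S,  B =?= list(S2).
Bind B := S; substituting into the one remaining equation that mentions B gives: S =?= list(S2).
Bind S := list(S2); no other remaining equation mentions S. Substituting into the earlier binding gives B := list(S2).
Decompose map/2: unit =?= string,  S2 =?= unit.
Clash: constants unit and string differ; no unifier exists.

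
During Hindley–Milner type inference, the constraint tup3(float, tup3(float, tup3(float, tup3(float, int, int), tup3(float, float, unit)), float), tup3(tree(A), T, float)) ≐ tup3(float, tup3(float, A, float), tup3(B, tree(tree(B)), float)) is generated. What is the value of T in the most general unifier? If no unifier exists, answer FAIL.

Decompose tup3/3: float ≐ float,  tup3(float, tup3(float, tup3(float, int, int), tup3(float, float, unit)), float) ≐ tup3(float, A, float),  tup3(tree(A), T, float) ≐ tup3(B, tree(tree(B)), float).
Delete trivial equation float ≐ float.
Decompose tup3/3: float ≐ float,  tup3(float, tup3(float, int, int), tup3(float, float, unit)) ≐ A,  float ≐ float.
Delete trivial equation float ≐ float.
Bind A := tup3(float, tup3(float, int, int), tup3(float, float, unit)); substituting into the one remaining equation that mentions A gives: tup3(tree(tup3(float, tup3(float, int, int), tup3(float, float, unit))), T, float) ≐ tup3(B, tree(tree(B)), float).
Delete trivial equation float ≐ float.
Decompose tup3/3: tree(tup3(float, tup3(float, int, int), tup3(float, float, unit))) ≐ B,  T ≐ tree(tree(B)),  float ≐ float.
Bind B := tree(tup3(float, tup3(float, int, int), tup3(float, float, unit))); substituting into the one remaining equation that mentions B gives: T ≐ tree(tree(tree(tup3(float, tup3(float, int, int), tup3(float, float, unit))))).
Bind T := tree(tree(tree(tup3(float, tup3(float, int, int), tup3(float, float, unit))))); no other remaining equation mentions T.
Delete trivial equation float ≐ float.
MGU = { A -> tup3(float, tup3(float, int, int), tup3(float, float, unit)), B -> tree(tup3(float, tup3(float, int, int), tup3(float, float, unit))), T -> tree(tree(tree(tup3(float, tup3(float, int, int), tup3(float, float, unit))))) }, so T -> tree(tree(tree(tup3(float, tup3(float, int, int), tup3(float, float, unit))))).

tree(tree(tree(tup3(float, tup3(float, int, int), tup3(float, float, unit)))))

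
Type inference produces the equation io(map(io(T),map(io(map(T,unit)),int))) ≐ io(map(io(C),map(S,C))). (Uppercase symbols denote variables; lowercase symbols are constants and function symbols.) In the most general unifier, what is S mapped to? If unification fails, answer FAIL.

io(map(int,unit))

Decompose io/1: map(io(T),map(io(map(T,unit)),int)) ≐ map(io(C),map(S,C)).
Decompose map/2: io(T) ≐ io(C),  map(io(map(T,unit)),int) ≐ map(S,C).
Decompose io/1: T ≐ C.
Bind T := C; substituting into the remaining equation gives: map(io(map(C,unit)),int) ≐ map(S,C).
Decompose map/2: io(map(C,unit)) ≐ S,  int ≐ C.
Bind S := io(map(C,unit)); no other remaining equation mentions S.
Bind C := int. Substituting into the earlier bindings gives T := int, S := io(map(int,unit)).
MGU = { T := int, S := io(map(int,unit)), C := int }, so S := io(map(int,unit)).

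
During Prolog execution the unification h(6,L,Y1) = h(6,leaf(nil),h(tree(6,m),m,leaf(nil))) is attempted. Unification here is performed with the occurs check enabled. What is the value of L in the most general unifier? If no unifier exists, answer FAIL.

Decompose h/3: 6 = 6,  L = leaf(nil),  Y1 = h(tree(6,m),m,leaf(nil)).
Delete trivial equation 6 = 6.
Bind L := leaf(nil); no other remaining equation mentions L.
Bind Y1 := h(tree(6,m),m,leaf(nil)).
MGU = { L ↦ leaf(nil), Y1 ↦ h(tree(6,m),m,leaf(nil)) }, so L ↦ leaf(nil).

leaf(nil)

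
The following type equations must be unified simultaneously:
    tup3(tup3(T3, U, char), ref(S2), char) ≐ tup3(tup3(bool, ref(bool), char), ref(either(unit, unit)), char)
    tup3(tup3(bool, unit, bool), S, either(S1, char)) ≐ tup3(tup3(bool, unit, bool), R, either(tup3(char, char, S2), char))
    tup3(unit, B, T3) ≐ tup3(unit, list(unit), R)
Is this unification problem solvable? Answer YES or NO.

Decompose tup3/3: tup3(T3, U, char) ≐ tup3(bool, ref(bool), char),  ref(S2) ≐ ref(either(unit, unit)),  char ≐ char.
Decompose tup3/3: T3 ≐ bool,  U ≐ ref(bool),  char ≐ char.
Bind T3 := bool; substituting into the one remaining equation that mentions T3 gives: tup3(unit, B, bool) ≐ tup3(unit, list(unit), R).
Bind U := ref(bool); no other remaining equation mentions U.
Delete trivial equation char ≐ char.
Decompose ref/1: S2 ≐ either(unit, unit).
Bind S2 := either(unit, unit); substituting into the one remaining equation that mentions S2 gives: tup3(tup3(bool, unit, bool), S, either(S1, char)) ≐ tup3(tup3(bool, unit, bool), R, either(tup3(char, char, either(unit, unit)), char)).
Delete trivial equation char ≐ char.
Decompose tup3/3: tup3(bool, unit, bool) ≐ tup3(bool, unit, bool),  S ≐ R,  either(S1, char) ≐ either(tup3(char, char, either(unit, unit)), char).
Delete trivial equation tup3(bool, unit, bool) ≐ tup3(bool, unit, bool).
Bind S := R; no other remaining equation mentions S.
Decompose either/2: S1 ≐ tup3(char, char, either(unit, unit)),  char ≐ char.
Bind S1 := tup3(char, char, either(unit, unit)); no other remaining equation mentions S1.
Delete trivial equation char ≐ char.
Decompose tup3/3: unit ≐ unit,  B ≐ list(unit),  bool ≐ R.
Delete trivial equation unit ≐ unit.
Bind B := list(unit); no other remaining equation mentions B.
Bind R := bool. Substituting into the earlier binding gives S := bool.
No equations remain and no clash or occurs-check failure arose, so a unifier exists.

YES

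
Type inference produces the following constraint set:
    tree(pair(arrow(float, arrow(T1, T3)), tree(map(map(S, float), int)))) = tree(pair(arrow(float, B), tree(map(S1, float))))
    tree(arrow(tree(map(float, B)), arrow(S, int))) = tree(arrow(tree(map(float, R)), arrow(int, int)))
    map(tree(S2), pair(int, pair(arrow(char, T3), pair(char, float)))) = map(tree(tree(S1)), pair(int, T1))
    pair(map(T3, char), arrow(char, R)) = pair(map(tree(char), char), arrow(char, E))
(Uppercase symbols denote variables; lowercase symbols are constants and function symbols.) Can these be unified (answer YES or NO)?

Decompose tree/1: pair(arrow(float, arrow(T1, T3)), tree(map(map(S, float), int))) = pair(arrow(float, B), tree(map(S1, float))).
Decompose pair/2: arrow(float, arrow(T1, T3)) = arrow(float, B),  tree(map(map(S, float), int)) = tree(map(S1, float)).
Decompose arrow/2: float = float,  arrow(T1, T3) = B.
Delete trivial equation float = float.
Bind B := arrow(T1, T3); substituting into the one remaining equation that mentions B gives: tree(arrow(tree(map(float, arrow(T1, T3))), arrow(S, int))) = tree(arrow(tree(map(float, R)), arrow(int, int))).
Decompose tree/1: map(map(S, float), int) = map(S1, float).
Decompose map/2: map(S, float) = S1,  int = float.
Bind S1 := map(S, float); substituting into the one remaining equation that mentions S1 gives: map(tree(S2), pair(int, pair(arrow(char, T3), pair(char, float)))) = map(tree(tree(map(S, float))), pair(int, T1)).
Clash: constants int and float differ; no unifier exists.

NO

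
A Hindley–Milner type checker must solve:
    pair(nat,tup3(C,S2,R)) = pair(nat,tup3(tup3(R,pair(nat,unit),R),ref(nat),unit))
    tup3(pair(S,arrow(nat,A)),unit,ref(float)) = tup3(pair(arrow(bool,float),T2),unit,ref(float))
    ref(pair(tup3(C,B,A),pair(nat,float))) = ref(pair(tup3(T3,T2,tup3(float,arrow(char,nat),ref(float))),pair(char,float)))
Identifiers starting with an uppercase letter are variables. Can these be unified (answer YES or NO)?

Decompose pair/2: nat = nat,  tup3(C,S2,R) = tup3(tup3(R,pair(nat,unit),R),ref(nat),unit).
Delete trivial equation nat = nat.
Decompose tup3/3: C = tup3(R,pair(nat,unit),R),  S2 = ref(nat),  R = unit.
Bind C := tup3(R,pair(nat,unit),R); substituting into the one remaining equation that mentions C gives: ref(pair(tup3(tup3(R,pair(nat,unit),R),B,A),pair(nat,float))) = ref(pair(tup3(T3,T2,tup3(float,arrow(char,nat),ref(float))),pair(char,float))).
Bind S2 := ref(nat); no other remaining equation mentions S2.
Bind R := unit; substituting into the one remaining equation that mentions R gives: ref(pair(tup3(tup3(unit,pair(nat,unit),unit),B,A),pair(nat,float))) = ref(pair(tup3(T3,T2,tup3(float,arrow(char,nat),ref(float))),pair(char,float))). Substituting into the earlier binding gives C := tup3(unit,pair(nat,unit),unit).
Decompose tup3/3: pair(S,arrow(nat,A)) = pair(arrow(bool,float),T2),  unit = unit,  ref(float) = ref(float).
Decompose pair/2: S = arrow(bool,float),  arrow(nat,A) = T2.
Bind S := arrow(bool,float); no other remaining equation mentions S.
Bind T2 := arrow(nat,A); substituting into the one remaining equation that mentions T2 gives: ref(pair(tup3(tup3(unit,pair(nat,unit),unit),B,A),pair(nat,float))) = ref(pair(tup3(T3,arrow(nat,A),tup3(float,arrow(char,nat),ref(float))),pair(char,float))).
Delete trivial equation unit = unit.
Delete trivial equation ref(float) = ref(float).
Decompose ref/1: pair(tup3(tup3(unit,pair(nat,unit),unit),B,A),pair(nat,float)) = pair(tup3(T3,arrow(nat,A),tup3(float,arrow(char,nat),ref(float))),pair(char,float)).
Decompose pair/2: tup3(tup3(unit,pair(nat,unit),unit),B,A) = tup3(T3,arrow(nat,A),tup3(float,arrow(char,nat),ref(float))),  pair(nat,float) = pair(char,float).
Decompose tup3/3: tup3(unit,pair(nat,unit),unit) = T3,  B = arrow(nat,A),  A = tup3(float,arrow(char,nat),ref(float)).
Bind T3 := tup3(unit,pair(nat,unit),unit); no other remaining equation mentions T3.
Bind B := arrow(nat,A); no other remaining equation mentions B.
Bind A := tup3(float,arrow(char,nat),ref(float)); no other remaining equation mentions A. Substituting into the earlier bindings gives T2 := arrow(nat,tup3(float,arrow(char,nat),ref(float))), B := arrow(nat,tup3(float,arrow(char,nat),ref(float))).
Decompose pair/2: nat = char,  float = float.
Clash: constants nat and char differ; no unifier exists.

NO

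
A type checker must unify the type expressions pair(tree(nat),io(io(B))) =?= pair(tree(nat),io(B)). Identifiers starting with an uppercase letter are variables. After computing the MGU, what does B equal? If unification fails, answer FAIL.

FAIL

Decompose pair/2: tree(nat) =?= tree(nat),  io(io(B)) =?= io(B).
Delete trivial equation tree(nat) =?= tree(nat).
Decompose io/1: io(B) =?= B.
Occurs check fails: B occurs in io(B); the equation B =?= io(B) has no finite solution.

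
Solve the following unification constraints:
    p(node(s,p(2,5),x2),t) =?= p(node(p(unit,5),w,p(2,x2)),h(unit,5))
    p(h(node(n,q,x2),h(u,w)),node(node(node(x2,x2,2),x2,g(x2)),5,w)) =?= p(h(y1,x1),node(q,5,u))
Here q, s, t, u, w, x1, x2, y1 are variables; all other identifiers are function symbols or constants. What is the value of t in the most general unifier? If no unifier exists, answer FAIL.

FAIL

Decompose p/2: node(s,p(2,5),x2) =?= node(p(unit,5),w,p(2,x2)),  t =?= h(unit,5).
Decompose node/3: s =?= p(unit,5),  p(2,5) =?= w,  x2 =?= p(2,x2).
Bind s := p(unit,5); no other remaining equation mentions s.
Bind w := p(2,5); substituting into the one remaining equation that mentions w gives: p(h(node(n,q,x2),h(u,p(2,5))),node(node(node(x2,x2,2),x2,g(x2)),5,p(2,5))) =?= p(h(y1,x1),node(q,5,u)).
Occurs check fails: x2 occurs in p(2,x2); the equation x2 =?= p(2,x2) has no finite solution.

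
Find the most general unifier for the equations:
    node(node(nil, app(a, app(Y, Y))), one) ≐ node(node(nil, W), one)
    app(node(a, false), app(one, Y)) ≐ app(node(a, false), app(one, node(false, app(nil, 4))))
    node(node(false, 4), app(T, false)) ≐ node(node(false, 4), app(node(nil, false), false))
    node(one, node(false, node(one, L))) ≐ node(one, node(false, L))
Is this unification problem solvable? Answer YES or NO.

NO

Decompose node/2: node(nil, app(a, app(Y, Y))) ≐ node(nil, W),  one ≐ one.
Decompose node/2: nil ≐ nil,  app(a, app(Y, Y)) ≐ W.
Delete trivial equation nil ≐ nil.
Bind W := app(a, app(Y, Y)); no other remaining equation mentions W.
Delete trivial equation one ≐ one.
Decompose app/2: node(a, false) ≐ node(a, false),  app(one, Y) ≐ app(one, node(false, app(nil, 4))).
Delete trivial equation node(a, false) ≐ node(a, false).
Decompose app/2: one ≐ one,  Y ≐ node(false, app(nil, 4)).
Delete trivial equation one ≐ one.
Bind Y := node(false, app(nil, 4)); no other remaining equation mentions Y. Substituting into the earlier binding gives W := app(a, app(node(false, app(nil, 4)), node(false, app(nil, 4)))).
Decompose node/2: node(false, 4) ≐ node(false, 4),  app(T, false) ≐ app(node(nil, false), false).
Delete trivial equation node(false, 4) ≐ node(false, 4).
Decompose app/2: T ≐ node(nil, false),  false ≐ false.
Bind T := node(nil, false); no other remaining equation mentions T.
Delete trivial equation false ≐ false.
Decompose node/2: one ≐ one,  node(false, node(one, L)) ≐ node(false, L).
Delete trivial equation one ≐ one.
Decompose node/2: false ≐ false,  node(one, L) ≐ L.
Delete trivial equation false ≐ false.
Occurs check fails: L occurs in node(one, L); the equation L ≐ node(one, L) has no finite solution.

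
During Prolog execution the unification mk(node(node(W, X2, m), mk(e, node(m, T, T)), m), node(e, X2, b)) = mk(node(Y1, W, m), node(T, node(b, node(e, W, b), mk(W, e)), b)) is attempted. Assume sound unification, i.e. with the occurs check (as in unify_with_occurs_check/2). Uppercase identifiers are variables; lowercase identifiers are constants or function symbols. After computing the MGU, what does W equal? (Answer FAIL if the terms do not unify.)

mk(e, node(m, e, e))

Decompose mk/2: node(node(W, X2, m), mk(e, node(m, T, T)), m) = node(Y1, W, m),  node(e, X2, b) = node(T, node(b, node(e, W, b), mk(W, e)), b).
Decompose node/3: node(W, X2, m) = Y1,  mk(e, node(m, T, T)) = W,  m = m.
Bind Y1 := node(W, X2, m); no other remaining equation mentions Y1.
Bind W := mk(e, node(m, T, T)); substituting into the one remaining equation that mentions W gives: node(e, X2, b) = node(T, node(b, node(e, mk(e, node(m, T, T)), b), mk(mk(e, node(m, T, T)), e)), b). Substituting into the earlier binding gives Y1 := node(mk(e, node(m, T, T)), X2, m).
Delete trivial equation m = m.
Decompose node/3: e = T,  X2 = node(b, node(e, mk(e, node(m, T, T)), b), mk(mk(e, node(m, T, T)), e)),  b = b.
Bind T := e; substituting into the one remaining equation that mentions T gives: X2 = node(b, node(e, mk(e, node(m, e, e)), b), mk(mk(e, node(m, e, e)), e)). Substituting into the earlier bindings gives Y1 := node(mk(e, node(m, e, e)), X2, m), W := mk(e, node(m, e, e)).
Bind X2 := node(b, node(e, mk(e, node(m, e, e)), b), mk(mk(e, node(m, e, e)), e)); no other remaining equation mentions X2. Substituting into the earlier binding gives Y1 := node(mk(e, node(m, e, e)), node(b, node(e, mk(e, node(m, e, e)), b), mk(mk(e, node(m, e, e)), e)), m).
Delete trivial equation b = b.
MGU = { Y1 = node(mk(e, node(m, e, e)), node(b, node(e, mk(e, node(m, e, e)), b), mk(mk(e, node(m, e, e)), e)), m), W = mk(e, node(m, e, e)), T = e, X2 = node(b, node(e, mk(e, node(m, e, e)), b), mk(mk(e, node(m, e, e)), e)) }, so W = mk(e, node(m, e, e)).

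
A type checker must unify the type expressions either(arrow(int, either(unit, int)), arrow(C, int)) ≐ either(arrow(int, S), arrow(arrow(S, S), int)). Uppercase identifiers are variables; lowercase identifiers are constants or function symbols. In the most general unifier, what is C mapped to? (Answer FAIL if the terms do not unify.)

arrow(either(unit, int), either(unit, int))

Decompose either/2: arrow(int, either(unit, int)) ≐ arrow(int, S),  arrow(C, int) ≐ arrow(arrow(S, S), int).
Decompose arrow/2: int ≐ int,  either(unit, int) ≐ S.
Delete trivial equation int ≐ int.
Bind S := either(unit, int); substituting into the remaining equation gives: arrow(C, int) ≐ arrow(arrow(either(unit, int), either(unit, int)), int).
Decompose arrow/2: C ≐ arrow(either(unit, int), either(unit, int)),  int ≐ int.
Bind C := arrow(either(unit, int), either(unit, int)); no other remaining equation mentions C.
Delete trivial equation int ≐ int.
MGU = { S -> either(unit, int), C -> arrow(either(unit, int), either(unit, int)) }, so C -> arrow(either(unit, int), either(unit, int)).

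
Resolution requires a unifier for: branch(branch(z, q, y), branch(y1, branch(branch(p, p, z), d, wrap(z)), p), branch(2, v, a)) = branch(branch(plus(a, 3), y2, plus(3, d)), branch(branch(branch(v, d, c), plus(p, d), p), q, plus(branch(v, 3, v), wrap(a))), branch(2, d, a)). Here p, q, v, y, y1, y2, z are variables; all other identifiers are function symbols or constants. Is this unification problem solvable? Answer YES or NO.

Decompose branch/3: branch(z, q, y) = branch(plus(a, 3), y2, plus(3, d)),  branch(y1, branch(branch(p, p, z), d, wrap(z)), p) = branch(branch(branch(v, d, c), plus(p, d), p), q, plus(branch(v, 3, v), wrap(a))),  branch(2, v, a) = branch(2, d, a).
Decompose branch/3: z = plus(a, 3),  q = y2,  y = plus(3, d).
Bind z := plus(a, 3); substituting into the one remaining equation that mentions z gives: branch(y1, branch(branch(p, p, plus(a, 3)), d, wrap(plus(a, 3))), p) = branch(branch(branch(v, d, c), plus(p, d), p), q, plus(branch(v, 3, v), wrap(a))).
Bind q := y2; substituting into the one remaining equation that mentions q gives: branch(y1, branch(branch(p, p, plus(a, 3)), d, wrap(plus(a, 3))), p) = branch(branch(branch(v, d, c), plus(p, d), p), y2, plus(branch(v, 3, v), wrap(a))).
Bind y := plus(3, d); no other remaining equation mentions y.
Decompose branch/3: y1 = branch(branch(v, d, c), plus(p, d), p),  branch(branch(p, p, plus(a, 3)), d, wrap(plus(a, 3))) = y2,  p = plus(branch(v, 3, v), wrap(a)).
Bind y1 := branch(branch(v, d, c), plus(p, d), p); no other remaining equation mentions y1.
Bind y2 := branch(branch(p, p, plus(a, 3)), d, wrap(plus(a, 3))); no other remaining equation mentions y2. Substituting into the earlier binding gives q := branch(branch(p, p, plus(a, 3)), d, wrap(plus(a, 3))).
Bind p := plus(branch(v, 3, v), wrap(a)); no other remaining equation mentions p. Substituting into the earlier bindings gives q := branch(branch(plus(branch(v, 3, v), wrap(a)), plus(branch(v, 3, v), wrap(a)), plus(a, 3)), d, wrap(plus(a, 3))), y1 := branch(branch(v, d, c), plus(plus(branch(v, 3, v), wrap(a)), d), plus(branch(v, 3, v), wrap(a))), y2 := branch(branch(plus(branch(v, 3, v), wrap(a)), plus(branch(v, 3, v), wrap(a)), plus(a, 3)), d, wrap(plus(a, 3))).
Decompose branch/3: 2 = 2,  v = d,  a = a.
Delete trivial equation 2 = 2.
Bind v := d; no other remaining equation mentions v. Substituting into the earlier bindings gives q := branch(branch(plus(branch(d, 3, d), wrap(a)), plus(branch(d, 3, d), wrap(a)), plus(a, 3)), d, wrap(plus(a, 3))), y1 := branch(branch(d, d, c), plus(plus(branch(d, 3, d), wrap(a)), d), plus(branch(d, 3, d), wrap(a))), y2 := branch(branch(plus(branch(d, 3, d), wrap(a)), plus(branch(d, 3, d), wrap(a)), plus(a, 3)), d, wrap(plus(a, 3))), p := plus(branch(d, 3, d), wrap(a)).
Delete trivial equation a = a.
No equations remain and no clash or occurs-check failure arose, so a unifier exists.

YES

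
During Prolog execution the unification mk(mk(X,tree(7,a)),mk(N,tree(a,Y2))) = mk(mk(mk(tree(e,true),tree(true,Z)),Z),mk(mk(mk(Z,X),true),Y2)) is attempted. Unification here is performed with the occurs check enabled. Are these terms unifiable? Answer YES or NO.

NO

Decompose mk/2: mk(X,tree(7,a)) = mk(mk(tree(e,true),tree(true,Z)),Z),  mk(N,tree(a,Y2)) = mk(mk(mk(Z,X),true),Y2).
Decompose mk/2: X = mk(tree(e,true),tree(true,Z)),  tree(7,a) = Z.
Bind X := mk(tree(e,true),tree(true,Z)); substituting into the one remaining equation that mentions X gives: mk(N,tree(a,Y2)) = mk(mk(mk(Z,mk(tree(e,true),tree(true,Z))),true),Y2).
Bind Z := tree(7,a); substituting into the remaining equation gives: mk(N,tree(a,Y2)) = mk(mk(mk(tree(7,a),mk(tree(e,true),tree(true,tree(7,a)))),true),Y2). Substituting into the earlier binding gives X := mk(tree(e,true),tree(true,tree(7,a))).
Decompose mk/2: N = mk(mk(tree(7,a),mk(tree(e,true),tree(true,tree(7,a)))),true),  tree(a,Y2) = Y2.
Bind N := mk(mk(tree(7,a),mk(tree(e,true),tree(true,tree(7,a)))),true); no other remaining equation mentions N.
Occurs check fails: Y2 occurs in tree(a,Y2); the equation Y2 = tree(a,Y2) has no finite solution.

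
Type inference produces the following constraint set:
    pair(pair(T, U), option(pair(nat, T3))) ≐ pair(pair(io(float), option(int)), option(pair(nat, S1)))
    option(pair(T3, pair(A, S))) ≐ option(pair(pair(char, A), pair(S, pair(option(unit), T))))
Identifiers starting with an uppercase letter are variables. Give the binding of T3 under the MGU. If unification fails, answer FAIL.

pair(char, pair(option(unit), io(float)))

Decompose pair/2: pair(T, U) ≐ pair(io(float), option(int)),  option(pair(nat, T3)) ≐ option(pair(nat, S1)).
Decompose pair/2: T ≐ io(float),  U ≐ option(int).
Bind T := io(float); substituting into the one remaining equation that mentions T gives: option(pair(T3, pair(A, S))) ≐ option(pair(pair(char, A), pair(S, pair(option(unit), io(float))))).
Bind U := option(int); no other remaining equation mentions U.
Decompose option/1: pair(nat, T3) ≐ pair(nat, S1).
Decompose pair/2: nat ≐ nat,  T3 ≐ S1.
Delete trivial equation nat ≐ nat.
Bind T3 := S1; substituting into the remaining equation gives: option(pair(S1, pair(A, S))) ≐ option(pair(pair(char, A), pair(S, pair(option(unit), io(float))))).
Decompose option/1: pair(S1, pair(A, S)) ≐ pair(pair(char, A), pair(S, pair(option(unit), io(float)))).
Decompose pair/2: S1 ≐ pair(char, A),  pair(A, S) ≐ pair(S, pair(option(unit), io(float))).
Bind S1 := pair(char, A); no other remaining equation mentions S1. Substituting into the earlier binding gives T3 := pair(char, A).
Decompose pair/2: A ≐ S,  S ≐ pair(option(unit), io(float)).
Bind A := S; no other remaining equation mentions A. Substituting into the earlier bindings gives T3 := pair(char, S), S1 := pair(char, S).
Bind S := pair(option(unit), io(float)). Substituting into the earlier bindings gives T3 := pair(char, pair(option(unit), io(float))), S1 := pair(char, pair(option(unit), io(float))), A := pair(option(unit), io(float)).
MGU = { T -> io(float), U -> option(int), T3 -> pair(char, pair(option(unit), io(float))), S1 -> pair(char, pair(option(unit), io(float))), A -> pair(option(unit), io(float)), S -> pair(option(unit), io(float)) }, so T3 -> pair(char, pair(option(unit), io(float))).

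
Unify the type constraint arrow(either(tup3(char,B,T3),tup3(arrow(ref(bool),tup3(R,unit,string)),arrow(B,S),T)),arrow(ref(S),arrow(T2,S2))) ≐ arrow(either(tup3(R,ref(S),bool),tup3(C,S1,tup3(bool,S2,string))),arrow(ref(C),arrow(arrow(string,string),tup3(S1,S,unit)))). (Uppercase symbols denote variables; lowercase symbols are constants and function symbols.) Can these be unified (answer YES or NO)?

YES

Decompose arrow/2: either(tup3(char,B,T3),tup3(arrow(ref(bool),tup3(R,unit,string)),arrow(B,S),T)) ≐ either(tup3(R,ref(S),bool),tup3(C,S1,tup3(bool,S2,string))),  arrow(ref(S),arrow(T2,S2)) ≐ arrow(ref(C),arrow(arrow(string,string),tup3(S1,S,unit))).
Decompose either/2: tup3(char,B,T3) ≐ tup3(R,ref(S),bool),  tup3(arrow(ref(bool),tup3(R,unit,string)),arrow(B,S),T) ≐ tup3(C,S1,tup3(bool,S2,string)).
Decompose tup3/3: char ≐ R,  B ≐ ref(S),  T3 ≐ bool.
Bind R := char; substituting into the one remaining equation that mentions R gives: tup3(arrow(ref(bool),tup3(char,unit,string)),arrow(B,S),T) ≐ tup3(C,S1,tup3(bool,S2,string)).
Bind B := ref(S); substituting into the one remaining equation that mentions B gives: tup3(arrow(ref(bool),tup3(char,unit,string)),arrow(ref(S),S),T) ≐ tup3(C,S1,tup3(bool,S2,string)).
Bind T3 := bool; no other remaining equation mentions T3.
Decompose tup3/3: arrow(ref(bool),tup3(char,unit,string)) ≐ C,  arrow(ref(S),S) ≐ S1,  T ≐ tup3(bool,S2,string).
Bind C := arrow(ref(bool),tup3(char,unit,string)); substituting into the one remaining equation that mentions C gives: arrow(ref(S),arrow(T2,S2)) ≐ arrow(ref(arrow(ref(bool),tup3(char,unit,string))),arrow(arrow(string,string),tup3(S1,S,unit))).
Bind S1 := arrow(ref(S),S); substituting into the one remaining equation that mentions S1 gives: arrow(ref(S),arrow(T2,S2)) ≐ arrow(ref(arrow(ref(bool),tup3(char,unit,string))),arrow(arrow(string,string),tup3(arrow(ref(S),S),S,unit))).
Bind T := tup3(bool,S2,string); no other remaining equation mentions T.
Decompose arrow/2: ref(S) ≐ ref(arrow(ref(bool),tup3(char,unit,string))),  arrow(T2,S2) ≐ arrow(arrow(string,string),tup3(arrow(ref(S),S),S,unit)).
Decompose ref/1: S ≐ arrow(ref(bool),tup3(char,unit,string)).
Bind S := arrow(ref(bool),tup3(char,unit,string)); substituting into the remaining equation gives: arrow(T2,S2) ≐ arrow(arrow(string,string),tup3(arrow(ref(arrow(ref(bool),tup3(char,unit,string))),arrow(ref(bool),tup3(char,unit,string))),arrow(ref(bool),tup3(char,unit,string)),unit)). Substituting into the earlier bindings gives B := ref(arrow(ref(bool),tup3(char,unit,string))), S1 := arrow(ref(arrow(ref(bool),tup3(char,unit,string))),arrow(ref(bool),tup3(char,unit,string))).
Decompose arrow/2: T2 ≐ arrow(string,string),  S2 ≐ tup3(arrow(ref(arrow(ref(bool),tup3(char,unit,string))),arrow(ref(bool),tup3(char,unit,string))),arrow(ref(bool),tup3(char,unit,string)),unit).
Bind T2 := arrow(string,string); no other remaining equation mentions T2.
Bind S2 := tup3(arrow(ref(arrow(ref(bool),tup3(char,unit,string))),arrow(ref(bool),tup3(char,unit,string))),arrow(ref(bool),tup3(char,unit,string)),unit). Substituting into the earlier binding gives T := tup3(bool,tup3(arrow(ref(arrow(ref(bool),tup3(char,unit,string))),arrow(ref(bool),tup3(char,unit,string))),arrow(ref(bool),tup3(char,unit,string)),unit),string).
No equations remain and no clash or occurs-check failure arose, so a unifier exists.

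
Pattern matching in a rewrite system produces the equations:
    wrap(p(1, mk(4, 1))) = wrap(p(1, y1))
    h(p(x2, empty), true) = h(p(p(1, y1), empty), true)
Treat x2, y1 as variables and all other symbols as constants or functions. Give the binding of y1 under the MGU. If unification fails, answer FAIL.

Decompose wrap/1: p(1, mk(4, 1)) = p(1, y1).
Decompose p/2: 1 = 1,  mk(4, 1) = y1.
Delete trivial equation 1 = 1.
Bind y1 := mk(4, 1); substituting into the remaining equation gives: h(p(x2, empty), true) = h(p(p(1, mk(4, 1)), empty), true).
Decompose h/2: p(x2, empty) = p(p(1, mk(4, 1)), empty),  true = true.
Decompose p/2: x2 = p(1, mk(4, 1)),  empty = empty.
Bind x2 := p(1, mk(4, 1)); no other remaining equation mentions x2.
Delete trivial equation empty = empty.
Delete trivial equation true = true.
MGU = { y1 -> mk(4, 1), x2 -> p(1, mk(4, 1)) }, so y1 -> mk(4, 1).

mk(4, 1)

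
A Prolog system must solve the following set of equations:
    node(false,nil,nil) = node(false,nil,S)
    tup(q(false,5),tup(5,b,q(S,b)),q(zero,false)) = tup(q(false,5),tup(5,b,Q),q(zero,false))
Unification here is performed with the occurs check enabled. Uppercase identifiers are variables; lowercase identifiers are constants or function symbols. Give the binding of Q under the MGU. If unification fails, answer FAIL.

q(nil,b)

Decompose node/3: false = false,  nil = nil,  nil = S.
Delete trivial equation false = false.
Delete trivial equation nil = nil.
Bind S := nil; substituting into the remaining equation gives: tup(q(false,5),tup(5,b,q(nil,b)),q(zero,false)) = tup(q(false,5),tup(5,b,Q),q(zero,false)).
Decompose tup/3: q(false,5) = q(false,5),  tup(5,b,q(nil,b)) = tup(5,b,Q),  q(zero,false) = q(zero,false).
Delete trivial equation q(false,5) = q(false,5).
Decompose tup/3: 5 = 5,  b = b,  q(nil,b) = Q.
Delete trivial equation 5 = 5.
Delete trivial equation b = b.
Bind Q := q(nil,b); no other remaining equation mentions Q.
Delete trivial equation q(zero,false) = q(zero,false).
MGU = { S -> nil, Q -> q(nil,b) }, so Q -> q(nil,b).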